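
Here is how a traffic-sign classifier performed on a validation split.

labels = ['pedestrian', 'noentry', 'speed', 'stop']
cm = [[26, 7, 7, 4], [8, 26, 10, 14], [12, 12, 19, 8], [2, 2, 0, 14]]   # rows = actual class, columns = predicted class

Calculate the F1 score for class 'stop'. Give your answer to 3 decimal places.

0.483

Treat 'stop' as positive and all other classes as negative.
F1 score = 2·TP/(2·TP+FP+FN).
stop: TP=14, FP=4+14+8=26, FN=2+2+0=4 → 28/58 = 0.4828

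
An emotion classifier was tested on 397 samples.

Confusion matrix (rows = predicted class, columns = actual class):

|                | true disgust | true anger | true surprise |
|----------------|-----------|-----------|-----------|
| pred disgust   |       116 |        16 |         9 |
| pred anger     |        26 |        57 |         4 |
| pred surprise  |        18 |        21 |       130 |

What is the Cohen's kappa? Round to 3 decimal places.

Observed agreement pₒ = trace/N = 303/397 = 0.7632
Expected agreement pₑ = Σ (rowᵢ·colᵢ)/N² = (160·141 + 94·87 + 143·169)/397² = 0.3484
κ = (pₒ − pₑ)/(1 − pₑ) = (0.7632 − 0.3484)/(1 − 0.3484) = 0.637

0.637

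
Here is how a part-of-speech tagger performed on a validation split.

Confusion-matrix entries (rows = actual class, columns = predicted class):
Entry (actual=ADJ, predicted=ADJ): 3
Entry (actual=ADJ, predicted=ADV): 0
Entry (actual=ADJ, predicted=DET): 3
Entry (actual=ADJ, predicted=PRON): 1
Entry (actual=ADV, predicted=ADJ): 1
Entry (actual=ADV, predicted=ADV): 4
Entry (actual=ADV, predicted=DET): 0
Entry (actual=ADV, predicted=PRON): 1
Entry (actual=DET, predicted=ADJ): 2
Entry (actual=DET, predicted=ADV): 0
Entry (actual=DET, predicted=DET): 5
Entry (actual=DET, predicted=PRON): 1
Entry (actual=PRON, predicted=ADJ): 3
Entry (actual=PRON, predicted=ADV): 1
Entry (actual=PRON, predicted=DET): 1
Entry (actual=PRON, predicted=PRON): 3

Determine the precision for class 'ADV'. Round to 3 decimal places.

0.800

Treat 'ADV' as positive and all other classes as negative.
precision = TP/(TP+FP).
ADV: TP=4, FP=0+0+1=1 → 4/5 = 0.8000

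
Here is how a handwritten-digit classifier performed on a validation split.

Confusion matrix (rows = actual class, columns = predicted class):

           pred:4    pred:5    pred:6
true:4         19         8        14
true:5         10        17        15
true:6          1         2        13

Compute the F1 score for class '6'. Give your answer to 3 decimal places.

0.448

One-vs-rest for '6': TP = diagonal; FP = other classes predicted '6'; FN = '6' predicted as other.
F1 score = 2·TP/(2·TP+FP+FN).
6: TP=13, FP=14+15=29, FN=1+2=3 → 26/58 = 0.4483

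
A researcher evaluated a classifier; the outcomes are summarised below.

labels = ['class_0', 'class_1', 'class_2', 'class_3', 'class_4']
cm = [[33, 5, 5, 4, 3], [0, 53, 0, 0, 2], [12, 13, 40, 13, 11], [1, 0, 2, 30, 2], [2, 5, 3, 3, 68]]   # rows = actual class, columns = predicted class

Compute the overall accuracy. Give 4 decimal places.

0.7226

Accuracy = trace / total = (33+53+40+30+68=224) / 310 = 224/310 = 0.7226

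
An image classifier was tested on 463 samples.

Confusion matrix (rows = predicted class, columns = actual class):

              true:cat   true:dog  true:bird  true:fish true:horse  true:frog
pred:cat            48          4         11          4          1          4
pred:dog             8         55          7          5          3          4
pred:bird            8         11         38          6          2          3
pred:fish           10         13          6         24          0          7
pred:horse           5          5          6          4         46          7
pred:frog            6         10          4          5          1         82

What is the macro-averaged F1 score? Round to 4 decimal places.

Per-class F1 score (2·TP/(2·TP+FP+FN)):
  cat: TP=48, FP=4+11+4+1+4=24, FN=8+8+10+5+6=37 → 96/157 = 0.61146
  dog: TP=55, FP=8+7+5+3+4=27, FN=4+11+13+5+10=43 → 110/180 = 0.61111
  bird: TP=38, FP=8+11+6+2+3=30, FN=11+7+6+6+4=34 → 76/140 = 0.54286
  fish: TP=24, FP=10+13+6+0+7=36, FN=4+5+6+4+5=24 → 48/108 = 0.44444
  horse: TP=46, FP=5+5+6+4+7=27, FN=1+3+2+0+1=7 → 92/126 = 0.73016
  frog: TP=82, FP=6+10+4+5+1=26, FN=4+4+3+7+7=25 → 164/215 = 0.76279
Macro-F1 score = mean = (0.61146 + 0.61111 + 0.54286 + 0.44444 + 0.73016 + 0.76279) / 6 = 0.6171

0.6171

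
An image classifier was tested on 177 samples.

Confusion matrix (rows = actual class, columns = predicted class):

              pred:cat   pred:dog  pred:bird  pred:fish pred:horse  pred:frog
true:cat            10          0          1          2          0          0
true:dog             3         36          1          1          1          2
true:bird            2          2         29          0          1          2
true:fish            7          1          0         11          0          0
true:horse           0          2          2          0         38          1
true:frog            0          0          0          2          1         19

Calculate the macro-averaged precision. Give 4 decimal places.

Per-class precision (TP/(TP+FP)):
  cat: TP=10, FP=3+2+7+0+0=12 → 10/22 = 0.45455
  dog: TP=36, FP=0+2+1+2+0=5 → 36/41 = 0.87805
  bird: TP=29, FP=1+1+0+2+0=4 → 29/33 = 0.87879
  fish: TP=11, FP=2+1+0+0+2=5 → 11/16 = 0.68750
  horse: TP=38, FP=0+1+1+0+1=3 → 38/41 = 0.92683
  frog: TP=19, FP=0+2+2+0+1=5 → 19/24 = 0.79167
Macro-precision = mean = (0.45455 + 0.87805 + 0.87879 + 0.68750 + 0.92683 + 0.79167) / 6 = 0.7696

0.7696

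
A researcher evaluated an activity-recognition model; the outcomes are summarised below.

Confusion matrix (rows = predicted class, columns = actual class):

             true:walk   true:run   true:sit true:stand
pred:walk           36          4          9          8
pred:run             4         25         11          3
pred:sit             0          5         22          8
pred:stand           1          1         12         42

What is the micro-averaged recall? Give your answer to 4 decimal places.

Micro-averaging pools counts across classes: ΣTP=125, ΣFP=66, ΣFN=66.
Micro-recall = TP/(TP+FN) on pooled counts = 0.6545 (equals overall accuracy in single-label multiclass).

0.6545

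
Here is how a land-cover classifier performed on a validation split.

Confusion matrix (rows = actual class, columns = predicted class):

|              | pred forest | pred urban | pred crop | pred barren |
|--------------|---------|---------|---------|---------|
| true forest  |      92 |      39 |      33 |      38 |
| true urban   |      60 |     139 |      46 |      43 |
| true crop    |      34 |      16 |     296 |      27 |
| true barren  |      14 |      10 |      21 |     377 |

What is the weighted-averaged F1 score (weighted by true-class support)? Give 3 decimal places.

0.695

Per-class F1 score (2·TP/(2·TP+FP+FN)):
  forest: TP=92, FP=60+34+14=108, FN=39+33+38=110 → 184/402 = 0.4577
  urban: TP=139, FP=39+16+10=65, FN=60+46+43=149 → 278/492 = 0.5650
  crop: TP=296, FP=33+46+21=100, FN=34+16+27=77 → 592/769 = 0.7698
  barren: TP=377, FP=38+43+27=108, FN=14+10+21=45 → 754/907 = 0.8313
Weighted-F1 score = Σ (supportᵢ/N)·F1 scoreᵢ with N=1285: (202/1285)·0.4577 + (288/1285)·0.5650 + (373/1285)·0.7698 + (422/1285)·0.8313 = 0.695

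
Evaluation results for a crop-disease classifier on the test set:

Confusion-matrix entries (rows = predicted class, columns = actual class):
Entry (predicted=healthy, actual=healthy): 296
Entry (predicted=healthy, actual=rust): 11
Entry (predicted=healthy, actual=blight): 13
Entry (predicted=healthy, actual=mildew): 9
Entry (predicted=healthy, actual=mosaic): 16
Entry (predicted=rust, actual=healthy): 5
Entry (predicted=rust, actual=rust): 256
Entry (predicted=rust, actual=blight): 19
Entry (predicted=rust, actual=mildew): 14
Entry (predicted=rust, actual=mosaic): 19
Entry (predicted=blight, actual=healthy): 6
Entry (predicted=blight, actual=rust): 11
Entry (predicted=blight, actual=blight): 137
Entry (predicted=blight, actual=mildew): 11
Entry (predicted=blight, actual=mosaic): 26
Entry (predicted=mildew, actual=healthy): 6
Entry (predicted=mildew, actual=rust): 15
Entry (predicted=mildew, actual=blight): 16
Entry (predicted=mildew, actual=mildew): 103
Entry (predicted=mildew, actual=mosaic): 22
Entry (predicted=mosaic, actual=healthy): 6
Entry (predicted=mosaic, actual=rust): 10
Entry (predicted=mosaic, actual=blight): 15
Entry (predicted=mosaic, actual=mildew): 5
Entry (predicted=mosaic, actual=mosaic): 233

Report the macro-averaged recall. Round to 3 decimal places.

0.784

Per-class recall (TP/(TP+FN)):
  healthy: TP=296, FN=5+6+6+6=23 → 296/319 = 0.9279
  rust: TP=256, FN=11+11+15+10=47 → 256/303 = 0.8449
  blight: TP=137, FN=13+19+16+15=63 → 137/200 = 0.6850
  mildew: TP=103, FN=9+14+11+5=39 → 103/142 = 0.7254
  mosaic: TP=233, FN=16+19+26+22=83 → 233/316 = 0.7373
Macro-recall = mean = (0.9279 + 0.8449 + 0.6850 + 0.7254 + 0.7373) / 5 = 0.784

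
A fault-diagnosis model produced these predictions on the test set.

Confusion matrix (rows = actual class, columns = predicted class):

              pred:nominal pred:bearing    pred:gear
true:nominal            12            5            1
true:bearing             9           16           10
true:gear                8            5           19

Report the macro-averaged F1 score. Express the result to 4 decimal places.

Per-class F1 score (2·TP/(2·TP+FP+FN)):
  nominal: TP=12, FP=9+8=17, FN=5+1=6 → 24/47 = 0.51064
  bearing: TP=16, FP=5+5=10, FN=9+10=19 → 32/61 = 0.52459
  gear: TP=19, FP=1+10=11, FN=8+5=13 → 38/62 = 0.61290
Macro-F1 score = mean = (0.51064 + 0.52459 + 0.61290) / 3 = 0.5494

0.5494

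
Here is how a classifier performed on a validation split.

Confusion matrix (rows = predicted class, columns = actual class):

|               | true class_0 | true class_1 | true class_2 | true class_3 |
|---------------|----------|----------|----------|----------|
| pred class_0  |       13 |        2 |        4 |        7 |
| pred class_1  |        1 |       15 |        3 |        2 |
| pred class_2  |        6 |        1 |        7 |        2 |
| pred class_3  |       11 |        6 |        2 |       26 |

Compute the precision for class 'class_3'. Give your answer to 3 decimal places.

Treat 'class_3' as positive and all other classes as negative.
precision = TP/(TP+FP).
class_3: TP=26, FP=11+6+2=19 → 26/45 = 0.5778

0.578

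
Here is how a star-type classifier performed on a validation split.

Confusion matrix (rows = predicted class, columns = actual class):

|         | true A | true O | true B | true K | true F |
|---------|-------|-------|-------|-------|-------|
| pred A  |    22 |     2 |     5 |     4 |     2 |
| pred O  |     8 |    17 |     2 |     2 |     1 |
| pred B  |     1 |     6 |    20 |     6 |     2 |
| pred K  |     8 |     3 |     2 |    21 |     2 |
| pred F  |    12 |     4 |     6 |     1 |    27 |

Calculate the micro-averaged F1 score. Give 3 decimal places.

0.575

Micro-averaging pools counts across classes: ΣTP=107, ΣFP=79, ΣFN=79.
Micro-F1 score = 2·TP/(2·TP+FP+FN) on pooled counts = 0.575 (equals overall accuracy in single-label multiclass).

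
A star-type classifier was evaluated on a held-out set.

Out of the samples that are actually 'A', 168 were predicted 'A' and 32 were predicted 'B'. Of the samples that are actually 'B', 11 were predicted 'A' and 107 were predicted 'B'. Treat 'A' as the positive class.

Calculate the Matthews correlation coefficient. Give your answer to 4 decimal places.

0.7273

MCC = (TP·TN − FP·FN) / √((TP+FP)(TP+FN)(TN+FP)(TN+FN))
Numerator = 168·107 − 11·32 = 17624
Denominator = √(179·200·118·139) = √587191600 = 24232.0366
MCC = 17624 / 24232.0366 = 0.7273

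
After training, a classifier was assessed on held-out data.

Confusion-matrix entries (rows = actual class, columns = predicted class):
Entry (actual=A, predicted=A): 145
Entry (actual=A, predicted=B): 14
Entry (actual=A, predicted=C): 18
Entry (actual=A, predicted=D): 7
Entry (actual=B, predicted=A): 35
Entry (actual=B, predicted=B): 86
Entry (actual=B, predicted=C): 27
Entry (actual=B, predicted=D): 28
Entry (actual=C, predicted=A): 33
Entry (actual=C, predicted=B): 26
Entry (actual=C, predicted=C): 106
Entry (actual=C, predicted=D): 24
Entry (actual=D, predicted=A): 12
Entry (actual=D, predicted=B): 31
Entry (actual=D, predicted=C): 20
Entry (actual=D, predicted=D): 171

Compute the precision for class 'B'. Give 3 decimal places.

Treat 'B' as positive and all other classes as negative.
precision = TP/(TP+FP).
B: TP=86, FP=14+26+31=71 → 86/157 = 0.5478

0.548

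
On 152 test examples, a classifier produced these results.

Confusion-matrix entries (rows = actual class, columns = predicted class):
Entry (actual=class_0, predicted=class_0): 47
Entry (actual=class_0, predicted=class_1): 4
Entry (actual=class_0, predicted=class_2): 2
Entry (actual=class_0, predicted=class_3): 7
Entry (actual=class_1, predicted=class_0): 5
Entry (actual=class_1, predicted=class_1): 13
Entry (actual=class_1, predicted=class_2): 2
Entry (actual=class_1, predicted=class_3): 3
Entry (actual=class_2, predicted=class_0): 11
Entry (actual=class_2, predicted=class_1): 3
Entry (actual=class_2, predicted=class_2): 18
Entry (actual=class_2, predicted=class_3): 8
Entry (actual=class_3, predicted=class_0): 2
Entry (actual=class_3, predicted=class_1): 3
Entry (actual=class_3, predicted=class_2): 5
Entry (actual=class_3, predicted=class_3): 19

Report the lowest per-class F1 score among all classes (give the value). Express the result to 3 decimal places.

0.537

Per-class F1 score (2·TP/(2·TP+FP+FN)):
  class_0: TP=47, FP=5+11+2=18, FN=4+2+7=13 → 94/125 = 0.7520
  class_1: TP=13, FP=4+3+3=10, FN=5+2+3=10 → 26/46 = 0.5652
  class_2: TP=18, FP=2+2+5=9, FN=11+3+8=22 → 36/67 = 0.5373
  class_3: TP=19, FP=7+3+8=18, FN=2+3+5=10 → 38/66 = 0.5758
Lowest is class 'class_2' with F1 score = 0.537.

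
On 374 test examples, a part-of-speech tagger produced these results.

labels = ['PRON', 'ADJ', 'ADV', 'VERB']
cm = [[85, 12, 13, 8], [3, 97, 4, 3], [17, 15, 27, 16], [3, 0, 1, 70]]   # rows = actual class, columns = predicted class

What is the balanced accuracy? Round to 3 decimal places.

Balanced accuracy = mean of per-class recall.
  PRON: recall = 85/118 = 0.7203
  ADJ: recall = 97/107 = 0.9065
  ADV: recall = 27/75 = 0.3600
  VERB: recall = 70/74 = 0.9459
Mean = (0.7203 + 0.9065 + 0.3600 + 0.9459) / 4 = 0.733

0.733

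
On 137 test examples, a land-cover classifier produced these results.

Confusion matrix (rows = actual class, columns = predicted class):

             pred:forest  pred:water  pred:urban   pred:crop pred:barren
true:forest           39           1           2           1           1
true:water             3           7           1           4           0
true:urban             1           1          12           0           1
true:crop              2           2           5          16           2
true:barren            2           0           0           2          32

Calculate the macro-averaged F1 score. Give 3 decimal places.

Per-class F1 score (2·TP/(2·TP+FP+FN)):
  forest: TP=39, FP=3+1+2+2=8, FN=1+2+1+1=5 → 78/91 = 0.8571
  water: TP=7, FP=1+1+2+0=4, FN=3+1+4+0=8 → 14/26 = 0.5385
  urban: TP=12, FP=2+1+5+0=8, FN=1+1+0+1=3 → 24/35 = 0.6857
  crop: TP=16, FP=1+4+0+2=7, FN=2+2+5+2=11 → 32/50 = 0.6400
  barren: TP=32, FP=1+0+1+2=4, FN=2+0+0+2=4 → 64/72 = 0.8889
Macro-F1 score = mean = (0.8571 + 0.5385 + 0.6857 + 0.6400 + 0.8889) / 5 = 0.722

0.722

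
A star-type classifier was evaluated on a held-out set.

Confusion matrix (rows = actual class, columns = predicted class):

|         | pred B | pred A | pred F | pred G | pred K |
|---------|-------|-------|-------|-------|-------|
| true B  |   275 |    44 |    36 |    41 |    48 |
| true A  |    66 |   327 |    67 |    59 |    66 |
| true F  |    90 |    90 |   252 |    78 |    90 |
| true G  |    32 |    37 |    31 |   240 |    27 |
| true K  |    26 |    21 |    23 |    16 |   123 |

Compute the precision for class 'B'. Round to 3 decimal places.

0.562

One-vs-rest for 'B': TP = diagonal; FP = other classes predicted 'B'; FN = 'B' predicted as other.
precision = TP/(TP+FP).
B: TP=275, FP=66+90+32+26=214 → 275/489 = 0.5624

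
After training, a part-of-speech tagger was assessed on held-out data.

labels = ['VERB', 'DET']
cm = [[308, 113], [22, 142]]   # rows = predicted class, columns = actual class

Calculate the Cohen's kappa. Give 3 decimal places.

0.511

Observed agreement pₒ = trace/N = 450/585 = 0.7692
Expected agreement pₑ = Σ (rowᵢ·colᵢ)/N² = (330·421 + 255·164)/585² = 0.5282
κ = (pₒ − pₑ)/(1 − pₑ) = (0.7692 − 0.5282)/(1 − 0.5282) = 0.511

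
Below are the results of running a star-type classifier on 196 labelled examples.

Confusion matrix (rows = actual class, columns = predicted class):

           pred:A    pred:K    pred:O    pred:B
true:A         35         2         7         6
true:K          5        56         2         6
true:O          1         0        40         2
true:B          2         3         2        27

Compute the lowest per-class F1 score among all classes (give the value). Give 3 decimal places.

0.720

Per-class F1 score (2·TP/(2·TP+FP+FN)):
  A: TP=35, FP=5+1+2=8, FN=2+7+6=15 → 70/93 = 0.7527
  K: TP=56, FP=2+0+3=5, FN=5+2+6=13 → 112/130 = 0.8615
  O: TP=40, FP=7+2+2=11, FN=1+0+2=3 → 80/94 = 0.8511
  B: TP=27, FP=6+6+2=14, FN=2+3+2=7 → 54/75 = 0.7200
Lowest is class 'B' with F1 score = 0.720.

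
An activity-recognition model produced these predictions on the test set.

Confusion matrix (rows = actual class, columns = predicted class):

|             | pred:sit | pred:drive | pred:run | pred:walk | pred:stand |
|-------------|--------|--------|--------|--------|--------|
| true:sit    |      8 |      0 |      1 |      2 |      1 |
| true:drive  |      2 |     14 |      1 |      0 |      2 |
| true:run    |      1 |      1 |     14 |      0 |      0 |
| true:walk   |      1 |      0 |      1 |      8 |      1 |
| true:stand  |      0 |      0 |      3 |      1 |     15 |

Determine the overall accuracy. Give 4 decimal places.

0.7662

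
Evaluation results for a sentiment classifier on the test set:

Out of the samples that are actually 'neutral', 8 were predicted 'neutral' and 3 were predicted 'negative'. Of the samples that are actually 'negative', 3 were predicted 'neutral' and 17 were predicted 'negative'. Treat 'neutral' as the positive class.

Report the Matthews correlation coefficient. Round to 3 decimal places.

0.577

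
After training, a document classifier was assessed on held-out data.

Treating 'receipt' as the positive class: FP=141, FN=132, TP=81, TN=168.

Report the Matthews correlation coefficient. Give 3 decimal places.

MCC = (TP·TN − FP·FN) / √((TP+FP)(TP+FN)(TN+FP)(TN+FN))
Numerator = 81·168 − 141·132 = -5004
Denominator = √(222·213·309·300) = √4383412200 = 66207.3425
MCC = -5004 / 66207.3425 = -0.076

-0.076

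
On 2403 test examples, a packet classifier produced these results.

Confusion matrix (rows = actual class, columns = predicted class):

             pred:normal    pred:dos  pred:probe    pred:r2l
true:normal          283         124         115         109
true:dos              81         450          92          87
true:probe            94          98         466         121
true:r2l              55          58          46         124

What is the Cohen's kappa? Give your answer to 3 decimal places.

0.389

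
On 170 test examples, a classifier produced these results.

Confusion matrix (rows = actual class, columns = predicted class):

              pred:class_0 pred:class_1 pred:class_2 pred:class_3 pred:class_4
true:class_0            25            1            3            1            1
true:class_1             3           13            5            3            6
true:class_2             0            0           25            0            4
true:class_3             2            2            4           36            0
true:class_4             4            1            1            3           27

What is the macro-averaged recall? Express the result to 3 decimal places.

Per-class recall (TP/(TP+FN)):
  class_0: TP=25, FN=1+3+1+1=6 → 25/31 = 0.8065
  class_1: TP=13, FN=3+5+3+6=17 → 13/30 = 0.4333
  class_2: TP=25, FN=0+0+0+4=4 → 25/29 = 0.8621
  class_3: TP=36, FN=2+2+4+0=8 → 36/44 = 0.8182
  class_4: TP=27, FN=4+1+1+3=9 → 27/36 = 0.7500
Macro-recall = mean = (0.8065 + 0.4333 + 0.8621 + 0.8182 + 0.7500) / 5 = 0.734

0.734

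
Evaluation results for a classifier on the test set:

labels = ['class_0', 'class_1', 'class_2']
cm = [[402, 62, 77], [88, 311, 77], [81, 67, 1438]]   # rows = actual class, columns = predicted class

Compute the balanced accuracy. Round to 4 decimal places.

0.7677

Balanced accuracy = mean of per-class recall.
  class_0: recall = 402/541 = 0.74307
  class_1: recall = 311/476 = 0.65336
  class_2: recall = 1438/1586 = 0.90668
Mean = (0.74307 + 0.65336 + 0.90668) / 3 = 0.7677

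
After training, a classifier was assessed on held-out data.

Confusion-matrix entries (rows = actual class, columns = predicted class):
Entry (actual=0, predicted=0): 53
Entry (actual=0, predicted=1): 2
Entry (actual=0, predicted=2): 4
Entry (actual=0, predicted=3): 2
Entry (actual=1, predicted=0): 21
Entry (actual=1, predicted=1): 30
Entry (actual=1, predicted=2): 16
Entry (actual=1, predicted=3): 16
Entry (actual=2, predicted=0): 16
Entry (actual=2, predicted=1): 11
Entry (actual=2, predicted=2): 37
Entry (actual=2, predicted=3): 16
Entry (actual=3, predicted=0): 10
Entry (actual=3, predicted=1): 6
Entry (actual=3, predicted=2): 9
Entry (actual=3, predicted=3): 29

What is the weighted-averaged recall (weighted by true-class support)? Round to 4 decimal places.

0.5360

Per-class recall (TP/(TP+FN)):
  0: TP=53, FN=2+4+2=8 → 53/61 = 0.86885
  1: TP=30, FN=21+16+16=53 → 30/83 = 0.36145
  2: TP=37, FN=16+11+16=43 → 37/80 = 0.46250
  3: TP=29, FN=10+6+9=25 → 29/54 = 0.53704
Weighted-recall = Σ (supportᵢ/N)·recallᵢ with N=278: (61/278)·0.86885 + (83/278)·0.36145 + (80/278)·0.46250 + (54/278)·0.53704 = 0.5360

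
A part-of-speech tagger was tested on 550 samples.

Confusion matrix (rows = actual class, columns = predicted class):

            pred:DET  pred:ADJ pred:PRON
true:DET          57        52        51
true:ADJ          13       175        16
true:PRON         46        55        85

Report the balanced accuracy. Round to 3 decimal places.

0.557

Balanced accuracy = mean of per-class recall.
  DET: recall = 57/160 = 0.3563
  ADJ: recall = 175/204 = 0.8578
  PRON: recall = 85/186 = 0.4570
Mean = (0.3563 + 0.8578 + 0.4570) / 3 = 0.557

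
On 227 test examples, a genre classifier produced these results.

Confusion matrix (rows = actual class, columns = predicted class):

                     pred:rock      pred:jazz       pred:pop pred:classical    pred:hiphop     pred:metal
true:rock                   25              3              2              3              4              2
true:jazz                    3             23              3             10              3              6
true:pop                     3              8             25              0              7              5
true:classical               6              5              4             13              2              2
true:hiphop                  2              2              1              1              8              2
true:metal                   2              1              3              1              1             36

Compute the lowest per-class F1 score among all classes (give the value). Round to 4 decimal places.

Per-class F1 score (2·TP/(2·TP+FP+FN)):
  rock: TP=25, FP=3+3+6+2+2=16, FN=3+2+3+4+2=14 → 50/80 = 0.62500
  jazz: TP=23, FP=3+8+5+2+1=19, FN=3+3+10+3+6=25 → 46/90 = 0.51111
  pop: TP=25, FP=2+3+4+1+3=13, FN=3+8+0+7+5=23 → 50/86 = 0.58140
  classical: TP=13, FP=3+10+0+1+1=15, FN=6+5+4+2+2=19 → 26/60 = 0.43333
  hiphop: TP=8, FP=4+3+7+2+1=17, FN=2+2+1+1+2=8 → 16/41 = 0.39024
  metal: TP=36, FP=2+6+5+2+2=17, FN=2+1+3+1+1=8 → 72/97 = 0.74227
Lowest is class 'hiphop' with F1 score = 0.3902.

0.3902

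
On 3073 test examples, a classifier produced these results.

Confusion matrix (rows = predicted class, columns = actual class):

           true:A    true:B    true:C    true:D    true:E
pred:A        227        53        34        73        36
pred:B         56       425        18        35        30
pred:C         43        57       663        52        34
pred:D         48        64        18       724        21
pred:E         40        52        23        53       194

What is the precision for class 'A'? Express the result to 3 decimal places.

One-vs-rest for 'A': TP = diagonal; FP = other classes predicted 'A'; FN = 'A' predicted as other.
precision = TP/(TP+FP).
A: TP=227, FP=53+34+73+36=196 → 227/423 = 0.5366

0.537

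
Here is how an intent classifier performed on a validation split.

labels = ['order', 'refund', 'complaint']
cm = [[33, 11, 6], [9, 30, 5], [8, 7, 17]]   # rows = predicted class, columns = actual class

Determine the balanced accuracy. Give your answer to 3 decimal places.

Balanced accuracy = mean of per-class recall.
  order: recall = 33/50 = 0.6600
  refund: recall = 30/48 = 0.6250
  complaint: recall = 17/28 = 0.6071
Mean = (0.6600 + 0.6250 + 0.6071) / 3 = 0.631

0.631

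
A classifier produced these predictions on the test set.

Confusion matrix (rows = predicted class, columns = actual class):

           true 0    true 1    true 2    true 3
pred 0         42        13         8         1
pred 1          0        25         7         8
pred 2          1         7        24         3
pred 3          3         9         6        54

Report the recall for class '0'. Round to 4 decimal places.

0.9130

Take TP from the diagonal, FP from the rest of the '0' prediction marginal, FN from the rest of the '0' actual marginal.
recall = TP/(TP+FN).
0: TP=42, FN=0+1+3=4 → 42/46 = 0.91304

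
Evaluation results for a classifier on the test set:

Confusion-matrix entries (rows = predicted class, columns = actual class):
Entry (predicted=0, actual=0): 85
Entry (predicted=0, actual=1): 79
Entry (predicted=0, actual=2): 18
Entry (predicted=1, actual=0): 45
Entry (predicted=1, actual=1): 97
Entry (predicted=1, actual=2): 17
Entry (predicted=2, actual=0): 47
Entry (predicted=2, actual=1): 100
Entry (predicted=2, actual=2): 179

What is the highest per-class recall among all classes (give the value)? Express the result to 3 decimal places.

Per-class recall (TP/(TP+FN)):
  0: TP=85, FN=45+47=92 → 85/177 = 0.4802
  1: TP=97, FN=79+100=179 → 97/276 = 0.3514
  2: TP=179, FN=18+17=35 → 179/214 = 0.8364
Highest is class '2' with recall = 0.836.

0.836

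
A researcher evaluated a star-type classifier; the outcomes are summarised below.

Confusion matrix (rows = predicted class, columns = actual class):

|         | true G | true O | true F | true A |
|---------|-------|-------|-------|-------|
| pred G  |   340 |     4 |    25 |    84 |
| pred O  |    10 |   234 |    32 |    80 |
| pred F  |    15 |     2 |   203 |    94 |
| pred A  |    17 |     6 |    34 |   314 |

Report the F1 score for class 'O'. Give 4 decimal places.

0.7774

Treat 'O' as positive and all other classes as negative.
F1 score = 2·TP/(2·TP+FP+FN).
O: TP=234, FP=10+32+80=122, FN=4+2+6=12 → 468/602 = 0.77741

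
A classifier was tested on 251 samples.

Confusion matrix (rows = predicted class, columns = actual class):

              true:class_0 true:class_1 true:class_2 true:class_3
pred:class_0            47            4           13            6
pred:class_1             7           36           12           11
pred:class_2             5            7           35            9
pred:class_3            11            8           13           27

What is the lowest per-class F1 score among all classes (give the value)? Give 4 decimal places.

0.4821

Per-class F1 score (2·TP/(2·TP+FP+FN)):
  class_0: TP=47, FP=4+13+6=23, FN=7+5+11=23 → 94/140 = 0.67143
  class_1: TP=36, FP=7+12+11=30, FN=4+7+8=19 → 72/121 = 0.59504
  class_2: TP=35, FP=5+7+9=21, FN=13+12+13=38 → 70/129 = 0.54264
  class_3: TP=27, FP=11+8+13=32, FN=6+11+9=26 → 54/112 = 0.48214
Lowest is class 'class_3' with F1 score = 0.4821.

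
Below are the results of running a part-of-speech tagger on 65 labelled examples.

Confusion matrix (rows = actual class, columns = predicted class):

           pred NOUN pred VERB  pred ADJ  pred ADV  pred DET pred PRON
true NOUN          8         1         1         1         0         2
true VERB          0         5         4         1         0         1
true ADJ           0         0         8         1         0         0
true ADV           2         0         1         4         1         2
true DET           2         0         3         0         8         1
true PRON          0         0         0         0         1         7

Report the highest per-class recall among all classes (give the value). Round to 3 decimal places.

Per-class recall (TP/(TP+FN)):
  NOUN: TP=8, FN=1+1+1+0+2=5 → 8/13 = 0.6154
  VERB: TP=5, FN=0+4+1+0+1=6 → 5/11 = 0.4545
  ADJ: TP=8, FN=0+0+1+0+0=1 → 8/9 = 0.8889
  ADV: TP=4, FN=2+0+1+1+2=6 → 4/10 = 0.4000
  DET: TP=8, FN=2+0+3+0+1=6 → 8/14 = 0.5714
  PRON: TP=7, FN=0+0+0+0+1=1 → 7/8 = 0.8750
Highest is class 'ADJ' with recall = 0.889.

0.889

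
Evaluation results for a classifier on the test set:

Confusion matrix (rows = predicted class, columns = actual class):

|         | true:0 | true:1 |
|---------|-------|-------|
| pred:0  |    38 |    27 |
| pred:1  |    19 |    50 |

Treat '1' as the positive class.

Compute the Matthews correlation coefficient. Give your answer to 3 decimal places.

0.313

MCC = (TP·TN − FP·FN) / √((TP+FP)(TP+FN)(TN+FP)(TN+FN))
Numerator = 50·38 − 19·27 = 1387
Denominator = √(69·77·57·65) = √19684665 = 4436.7404
MCC = 1387 / 4436.7404 = 0.313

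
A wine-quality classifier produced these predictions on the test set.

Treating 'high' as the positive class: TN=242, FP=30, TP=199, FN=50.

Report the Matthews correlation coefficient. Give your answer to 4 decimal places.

0.6933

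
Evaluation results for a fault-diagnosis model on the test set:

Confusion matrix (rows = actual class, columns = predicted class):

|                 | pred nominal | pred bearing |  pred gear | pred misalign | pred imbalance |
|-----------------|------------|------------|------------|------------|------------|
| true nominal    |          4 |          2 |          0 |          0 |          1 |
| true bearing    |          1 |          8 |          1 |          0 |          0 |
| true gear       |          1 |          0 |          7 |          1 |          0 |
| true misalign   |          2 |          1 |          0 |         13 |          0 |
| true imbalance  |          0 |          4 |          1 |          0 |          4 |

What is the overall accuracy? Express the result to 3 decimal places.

0.706

Accuracy = trace / total = (4+8+7+13+4=36) / 51 = 36/51 = 0.706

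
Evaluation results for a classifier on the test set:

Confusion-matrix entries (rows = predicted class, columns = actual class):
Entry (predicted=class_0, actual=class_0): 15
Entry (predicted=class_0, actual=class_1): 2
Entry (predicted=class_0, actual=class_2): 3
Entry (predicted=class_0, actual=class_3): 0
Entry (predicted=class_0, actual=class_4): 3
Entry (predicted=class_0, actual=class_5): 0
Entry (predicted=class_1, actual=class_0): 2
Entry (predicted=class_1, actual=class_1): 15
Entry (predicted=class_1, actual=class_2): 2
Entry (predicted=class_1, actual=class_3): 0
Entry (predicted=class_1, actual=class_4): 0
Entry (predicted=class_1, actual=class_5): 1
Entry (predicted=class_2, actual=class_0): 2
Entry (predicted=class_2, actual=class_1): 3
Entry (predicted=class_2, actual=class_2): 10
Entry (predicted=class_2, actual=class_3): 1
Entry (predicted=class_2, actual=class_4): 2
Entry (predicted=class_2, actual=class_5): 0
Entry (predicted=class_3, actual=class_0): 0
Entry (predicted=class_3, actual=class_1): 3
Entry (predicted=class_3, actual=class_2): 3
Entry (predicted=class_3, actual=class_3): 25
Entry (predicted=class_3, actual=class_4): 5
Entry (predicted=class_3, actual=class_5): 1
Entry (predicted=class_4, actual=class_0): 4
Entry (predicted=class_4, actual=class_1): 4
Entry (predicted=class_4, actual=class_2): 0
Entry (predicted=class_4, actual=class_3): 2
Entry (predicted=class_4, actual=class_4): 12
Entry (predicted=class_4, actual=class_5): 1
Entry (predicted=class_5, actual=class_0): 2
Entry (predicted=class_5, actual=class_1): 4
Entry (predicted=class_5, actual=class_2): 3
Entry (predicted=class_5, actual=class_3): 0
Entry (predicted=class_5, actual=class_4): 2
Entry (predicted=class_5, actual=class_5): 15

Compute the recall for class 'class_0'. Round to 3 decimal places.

0.600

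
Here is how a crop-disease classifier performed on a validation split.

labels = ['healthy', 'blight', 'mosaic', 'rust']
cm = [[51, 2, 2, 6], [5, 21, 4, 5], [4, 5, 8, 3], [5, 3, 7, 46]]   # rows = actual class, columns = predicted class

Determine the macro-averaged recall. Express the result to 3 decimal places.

0.648

Per-class recall (TP/(TP+FN)):
  healthy: TP=51, FN=2+2+6=10 → 51/61 = 0.8361
  blight: TP=21, FN=5+4+5=14 → 21/35 = 0.6000
  mosaic: TP=8, FN=4+5+3=12 → 8/20 = 0.4000
  rust: TP=46, FN=5+3+7=15 → 46/61 = 0.7541
Macro-recall = mean = (0.8361 + 0.6000 + 0.4000 + 0.7541) / 4 = 0.648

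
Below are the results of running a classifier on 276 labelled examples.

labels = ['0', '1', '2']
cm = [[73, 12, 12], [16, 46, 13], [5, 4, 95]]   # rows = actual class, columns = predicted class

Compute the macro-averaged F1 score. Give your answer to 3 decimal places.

Per-class F1 score (2·TP/(2·TP+FP+FN)):
  0: TP=73, FP=16+5=21, FN=12+12=24 → 146/191 = 0.7644
  1: TP=46, FP=12+4=16, FN=16+13=29 → 92/137 = 0.6715
  2: TP=95, FP=12+13=25, FN=5+4=9 → 190/224 = 0.8482
Macro-F1 score = mean = (0.7644 + 0.6715 + 0.8482) / 3 = 0.761

0.761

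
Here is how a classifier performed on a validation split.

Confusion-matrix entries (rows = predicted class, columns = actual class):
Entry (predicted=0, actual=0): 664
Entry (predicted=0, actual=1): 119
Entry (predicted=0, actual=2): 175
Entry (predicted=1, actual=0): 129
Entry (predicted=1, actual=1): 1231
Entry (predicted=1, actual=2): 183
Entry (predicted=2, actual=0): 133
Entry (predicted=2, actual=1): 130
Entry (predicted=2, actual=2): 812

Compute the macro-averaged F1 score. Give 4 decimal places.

0.7476

Per-class F1 score (2·TP/(2·TP+FP+FN)):
  0: TP=664, FP=119+175=294, FN=129+133=262 → 1328/1884 = 0.70488
  1: TP=1231, FP=129+183=312, FN=119+130=249 → 2462/3023 = 0.81442
  2: TP=812, FP=133+130=263, FN=175+183=358 → 1624/2245 = 0.72339
Macro-F1 score = mean = (0.70488 + 0.81442 + 0.72339) / 3 = 0.7476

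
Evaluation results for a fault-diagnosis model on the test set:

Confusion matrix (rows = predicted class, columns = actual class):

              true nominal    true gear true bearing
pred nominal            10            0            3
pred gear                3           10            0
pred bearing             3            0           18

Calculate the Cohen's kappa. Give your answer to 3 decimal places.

Observed agreement pₒ = trace/N = 38/47 = 0.8085
Expected agreement pₑ = Σ (rowᵢ·colᵢ)/N² = (16·13 + 10·13 + 21·21)/47² = 0.3526
κ = (pₒ − pₑ)/(1 − pₑ) = (0.8085 − 0.3526)/(1 − 0.3526) = 0.704

0.704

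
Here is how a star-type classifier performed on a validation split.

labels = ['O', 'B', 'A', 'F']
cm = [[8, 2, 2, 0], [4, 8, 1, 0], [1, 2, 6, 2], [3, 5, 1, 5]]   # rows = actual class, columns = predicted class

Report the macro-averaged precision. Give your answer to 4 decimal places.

0.5712

Per-class precision (TP/(TP+FP)):
  O: TP=8, FP=4+1+3=8 → 8/16 = 0.50000
  B: TP=8, FP=2+2+5=9 → 8/17 = 0.47059
  A: TP=6, FP=2+1+1=4 → 6/10 = 0.60000
  F: TP=5, FP=0+0+2=2 → 5/7 = 0.71429
Macro-precision = mean = (0.50000 + 0.47059 + 0.60000 + 0.71429) / 4 = 0.5712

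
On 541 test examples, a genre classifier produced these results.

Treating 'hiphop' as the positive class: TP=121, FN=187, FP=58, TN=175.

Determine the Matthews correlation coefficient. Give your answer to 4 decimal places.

0.1515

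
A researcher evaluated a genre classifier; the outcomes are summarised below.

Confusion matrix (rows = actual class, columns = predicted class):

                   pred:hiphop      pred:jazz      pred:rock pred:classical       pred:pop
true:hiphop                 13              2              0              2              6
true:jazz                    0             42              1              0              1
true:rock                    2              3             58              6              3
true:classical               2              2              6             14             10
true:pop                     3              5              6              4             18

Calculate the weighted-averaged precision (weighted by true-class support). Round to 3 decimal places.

Per-class precision (TP/(TP+FP)):
  hiphop: TP=13, FP=0+2+2+3=7 → 13/20 = 0.6500
  jazz: TP=42, FP=2+3+2+5=12 → 42/54 = 0.7778
  rock: TP=58, FP=0+1+6+6=13 → 58/71 = 0.8169
  classical: TP=14, FP=2+0+6+4=12 → 14/26 = 0.5385
  pop: TP=18, FP=6+1+3+10=20 → 18/38 = 0.4737
Weighted-precision = Σ (supportᵢ/N)·precisionᵢ with N=209: (23/209)·0.6500 + (44/209)·0.7778 + (72/209)·0.8169 + (34/209)·0.5385 + (36/209)·0.4737 = 0.686

0.686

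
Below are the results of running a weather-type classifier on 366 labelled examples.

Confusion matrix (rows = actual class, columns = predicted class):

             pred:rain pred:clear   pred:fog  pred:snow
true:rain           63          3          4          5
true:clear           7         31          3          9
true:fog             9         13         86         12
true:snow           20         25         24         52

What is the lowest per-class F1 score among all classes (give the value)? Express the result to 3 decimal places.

Per-class F1 score (2·TP/(2·TP+FP+FN)):
  rain: TP=63, FP=7+9+20=36, FN=3+4+5=12 → 126/174 = 0.7241
  clear: TP=31, FP=3+13+25=41, FN=7+3+9=19 → 62/122 = 0.5082
  fog: TP=86, FP=4+3+24=31, FN=9+13+12=34 → 172/237 = 0.7257
  snow: TP=52, FP=5+9+12=26, FN=20+25+24=69 → 104/199 = 0.5226
Lowest is class 'clear' with F1 score = 0.508.

0.508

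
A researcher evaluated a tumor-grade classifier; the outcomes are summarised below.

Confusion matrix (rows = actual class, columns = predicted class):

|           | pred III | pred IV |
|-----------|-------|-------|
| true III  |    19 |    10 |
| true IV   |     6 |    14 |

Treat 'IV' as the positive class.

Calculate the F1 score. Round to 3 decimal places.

0.636

Precision = TP/(TP+FP) = 14/24 = 0.5833
Recall = TP/(TP+FN) = 14/20 = 0.7000
F1 = 2·TP/(2·TP+FP+FN) = 28/44 = 0.636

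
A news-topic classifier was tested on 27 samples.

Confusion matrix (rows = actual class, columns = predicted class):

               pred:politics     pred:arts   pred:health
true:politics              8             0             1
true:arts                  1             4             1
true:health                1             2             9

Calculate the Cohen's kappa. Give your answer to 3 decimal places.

0.656

Observed agreement pₒ = trace/N = 21/27 = 0.7778
Expected agreement pₑ = Σ (rowᵢ·colᵢ)/N² = (9·10 + 6·6 + 12·11)/27² = 0.3539
κ = (pₒ − pₑ)/(1 − pₑ) = (0.7778 − 0.3539)/(1 − 0.3539) = 0.656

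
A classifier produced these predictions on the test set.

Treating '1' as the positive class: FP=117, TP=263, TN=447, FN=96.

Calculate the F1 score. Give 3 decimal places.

Precision = TP/(TP+FP) = 263/380 = 0.6921
Recall = TP/(TP+FN) = 263/359 = 0.7326
F1 = 2·TP/(2·TP+FP+FN) = 526/739 = 0.712

0.712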